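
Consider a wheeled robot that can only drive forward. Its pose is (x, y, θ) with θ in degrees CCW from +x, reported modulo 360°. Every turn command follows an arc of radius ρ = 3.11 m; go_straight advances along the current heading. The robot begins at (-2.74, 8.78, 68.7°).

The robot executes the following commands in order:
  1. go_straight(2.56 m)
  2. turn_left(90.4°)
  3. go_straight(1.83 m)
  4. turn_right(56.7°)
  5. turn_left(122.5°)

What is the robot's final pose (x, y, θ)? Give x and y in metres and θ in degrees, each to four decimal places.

(-12.4685, 19.6257, 224.9000°)

set_pose: (x, y, θ) = (-2.7400, 8.7800, 68.7000°), ρ = 3.11
go_straight(2.56): x += 2.56·cos θ, y += 2.56·sin θ → (-1.8101, 11.1651, 68.7000°)
turn_left(90.4°): centre at ρ to the left, rotate +90.4° → (-3.5982, 15.2002, 159.1000°)
go_straight(1.83): x += 1.83·cos θ, y += 1.83·sin θ → (-5.3078, 15.8530, 159.1000°)
turn_right(56.7°): centre at ρ to the right, rotate −56.7° → (-7.2358, 18.0906, 102.4000°)
turn_left(122.5°): centre at ρ to the left, rotate +122.5° → (-12.4685, 19.6257, 224.9000°)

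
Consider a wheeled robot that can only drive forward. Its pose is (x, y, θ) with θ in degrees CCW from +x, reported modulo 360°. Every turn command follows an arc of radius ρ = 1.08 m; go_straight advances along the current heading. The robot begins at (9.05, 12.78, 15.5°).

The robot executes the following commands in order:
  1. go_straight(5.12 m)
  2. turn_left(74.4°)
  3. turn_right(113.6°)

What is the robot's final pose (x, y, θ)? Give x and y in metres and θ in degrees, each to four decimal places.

set_pose: (x, y, θ) = (9.0500, 12.7800, 15.5000°), ρ = 1.08
go_straight(5.12): x += 5.12·cos θ, y += 5.12·sin θ → (13.9838, 14.1483, 15.5000°)
turn_left(74.4°): centre at ρ to the left, rotate +74.4° → (14.7752, 15.1871, 89.9000°)
turn_right(113.6°): centre at ρ to the right, rotate −113.6° → (16.2893, 16.1741, -23.7000° ≡ 336.3000°)

(16.2893, 16.1741, 336.3000°)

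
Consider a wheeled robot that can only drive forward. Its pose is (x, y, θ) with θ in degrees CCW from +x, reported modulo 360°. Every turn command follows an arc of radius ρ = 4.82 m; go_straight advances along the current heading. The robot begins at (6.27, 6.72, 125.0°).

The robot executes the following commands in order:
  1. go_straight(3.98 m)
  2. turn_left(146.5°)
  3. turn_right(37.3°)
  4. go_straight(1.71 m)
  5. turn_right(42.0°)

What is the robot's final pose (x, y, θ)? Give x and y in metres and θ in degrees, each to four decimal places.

set_pose: (x, y, θ) = (6.2700, 6.7200, 125.0000°), ρ = 4.82
go_straight(3.98): x += 3.98·cos θ, y += 3.98·sin θ → (3.9872, 9.9802, 125.0000°)
turn_left(146.5°): centre at ρ to the left, rotate +146.5° → (-4.7795, 7.0894, 271.5000°)
turn_right(37.3°): centre at ρ to the right, rotate −37.3° → (-5.6885, 4.1437, 234.2000°)
go_straight(1.71): x += 1.71·cos θ, y += 1.71·sin θ → (-6.6888, 2.7568, 234.2000°)
turn_right(42.0°): centre at ρ to the right, rotate −42.0° → (-9.5795, 0.8652, 192.2000°)

(-9.5795, 0.8652, 192.2000°)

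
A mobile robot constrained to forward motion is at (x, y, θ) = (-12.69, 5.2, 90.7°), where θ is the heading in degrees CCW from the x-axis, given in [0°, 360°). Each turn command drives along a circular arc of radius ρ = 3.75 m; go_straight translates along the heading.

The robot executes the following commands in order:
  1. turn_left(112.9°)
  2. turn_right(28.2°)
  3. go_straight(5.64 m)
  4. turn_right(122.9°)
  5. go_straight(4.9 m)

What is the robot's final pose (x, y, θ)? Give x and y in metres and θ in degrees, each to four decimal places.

(-25.0563, 18.6495, 52.5000°)

set_pose: (x, y, θ) = (-12.6900, 5.2000, 90.7000°), ρ = 3.75
turn_left(112.9°): centre at ρ to the left, rotate +112.9° → (-17.9410, 8.5905, 203.6000°)
turn_right(28.2°): centre at ρ to the right, rotate −28.2° → (-19.7431, 8.2890, 175.4000°)
go_straight(5.64): x += 5.64·cos θ, y += 5.64·sin θ → (-25.3649, 8.7413, 175.4000°)
turn_right(122.9°): centre at ρ to the right, rotate −122.9° → (-28.0392, 14.7621, 52.5000°)
go_straight(4.9): x += 4.9·cos θ, y += 4.9·sin θ → (-25.0563, 18.6495, 52.5000°)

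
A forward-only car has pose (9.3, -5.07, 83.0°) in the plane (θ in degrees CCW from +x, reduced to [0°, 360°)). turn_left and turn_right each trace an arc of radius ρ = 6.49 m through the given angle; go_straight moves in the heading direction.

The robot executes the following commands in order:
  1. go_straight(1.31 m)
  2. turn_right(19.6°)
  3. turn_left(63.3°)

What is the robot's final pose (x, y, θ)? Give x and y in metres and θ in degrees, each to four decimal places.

set_pose: (x, y, θ) = (9.3000, -5.0700, 83.0000°), ρ = 6.49
go_straight(1.31): x += 1.31·cos θ, y += 1.31·sin θ → (9.4596, -3.7698, 83.0000°)
turn_right(19.6°): centre at ρ to the right, rotate −19.6° → (10.0982, -1.6547, 63.4000°)
turn_left(63.3°): centre at ρ to the left, rotate +63.3° → (9.4987, 5.1298, 126.7000°)

(9.4987, 5.1298, 126.7000°)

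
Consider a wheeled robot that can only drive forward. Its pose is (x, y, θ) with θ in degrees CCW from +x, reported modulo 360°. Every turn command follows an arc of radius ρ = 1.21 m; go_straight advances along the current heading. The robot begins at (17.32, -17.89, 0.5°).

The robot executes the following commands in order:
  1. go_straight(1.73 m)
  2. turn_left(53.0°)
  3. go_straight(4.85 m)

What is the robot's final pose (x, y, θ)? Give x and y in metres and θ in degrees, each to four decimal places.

(22.8969, -13.4860, 53.5000°)

set_pose: (x, y, θ) = (17.3200, -17.8900, 0.5000°), ρ = 1.21
go_straight(1.73): x += 1.73·cos θ, y += 1.73·sin θ → (19.0499, -17.8749, 0.5000°)
turn_left(53.0°): centre at ρ to the left, rotate +53.0° → (20.0120, -17.3847, 53.5000°)
go_straight(4.85): x += 4.85·cos θ, y += 4.85·sin θ → (22.8969, -13.4860, 53.5000°)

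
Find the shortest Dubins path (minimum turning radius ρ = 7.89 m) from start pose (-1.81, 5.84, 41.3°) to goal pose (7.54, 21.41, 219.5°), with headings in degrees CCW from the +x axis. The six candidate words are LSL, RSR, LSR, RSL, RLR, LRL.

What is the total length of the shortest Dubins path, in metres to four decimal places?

Let ψ = atan2(Δy, Δx) = atan2(15.57, 9.35) = 59.0146° be the start→goal bearing.
Normalize: d = |goal − start| / ρ = 18.161701/7.89 = 2.301863, α = (θ_start − ψ) mod 360° = 342.2854° = 5.974007 rad, β = (θ_goal − ψ) mod 360° = 160.4854° = 2.800999 rad.
Common terms: sin α = -0.304276, cos α = 0.952584, sin β = 0.334047, cos β = -0.942556, cos(α−β) = -0.999507, d² = 5.298575. Work in radians in the unit-radius frame; every candidate has L = ρ·(t + p + q).
LSL: p² = 2 + d² − 2cos(α−β) + 2d(sin α − sin β) = 6.358924; p = √p² = 2.521691; φ = atan2(cos β − cos α, d + sin α − sin β) = -0.850387 rad; t = (φ − α) mod 2π = 5.741977 rad, q = (β − φ) mod 2π = 3.651385 rad → L = 7.89·(5.741977 + 2.521691 + 3.651385) = 7.89·11.915053 = 94.009765 m
RSR: p² = 2 + d² − 2cos(α−β) + 2d(sin β − sin α) = 12.236252; p = √p² = 3.498035; φ = atan2(cos α − cos β, d − sin α + sin β) = 0.572545 rad; t = (α − φ) mod 2π = 5.401462 rad, q = (φ − β) mod 2π = 4.054732 rad → L = 7.89·(5.401462 + 3.498035 + 4.054732) = 7.89·12.954229 = 102.208869 m
LSR: p² = d² − 2 + 2cos(α−β) + 2d(sin α + sin β) = 1.436620; p = √p² = 1.198591; φ = atan2(−cos α − cos β, d + sin α + sin β) − atan2(−2, p) = 1.026594 rad; t = (φ − α) mod 2π = 1.335773 rad, q = (φ − β) mod 2π = 4.508781 rad → L = 7.89·(1.335773 + 1.198591 + 4.508781) = 7.89·7.043145 = 55.570411 m
RSL: p² = d² − 2 + 2cos(α−β) − 2d(sin α + sin β) = 1.162503; p = √p² = 1.078194; φ = atan2(cos α + cos β, d − sin α − sin β) − atan2(2, p) = -1.071949 rad; t = (α − φ) mod 2π = 0.762771 rad, q = (β − φ) mod 2π = 3.872948 rad → L = 7.89·(0.762771 + 1.078194 + 3.872948) = 7.89·5.713913 = 45.082772 m
RLR: c = (6 − d² + 2cos(α−β) + 2d(sin α − sin β))/8 = -0.529532; p = 2π − arccos c = 4.154341 rad; φ = atan2(cos α − cos β, d − sin α + sin β) = 0.572545 rad; t = (α − φ + p/2) mod 2π = 1.195447 rad, q = (α − β − t + p) mod 2π = 6.131902 rad → L = 7.89·(1.195447 + 4.154341 + 6.131902) = 7.89·11.481690 = 90.590535 m
LRL: c = (6 − d² + 2cos(α−β) − 2d(sin α − sin β))/8 = 0.205135; p = 2π − arccos c = 4.918990 rad; φ = atan2(cos β − cos α, d + sin α − sin β) = -0.850387 rad; t = (φ − α + p/2) mod 2π = 1.918286 rad, q = (β − α − t + p) mod 2π = 6.110880 rad → L = 7.89·(1.918286 + 4.918990 + 6.110880) = 7.89·12.948157 = 102.160959 m
Shortest: RSL with L = 45.082772 m ≈ 45.0828 m

45.0828 m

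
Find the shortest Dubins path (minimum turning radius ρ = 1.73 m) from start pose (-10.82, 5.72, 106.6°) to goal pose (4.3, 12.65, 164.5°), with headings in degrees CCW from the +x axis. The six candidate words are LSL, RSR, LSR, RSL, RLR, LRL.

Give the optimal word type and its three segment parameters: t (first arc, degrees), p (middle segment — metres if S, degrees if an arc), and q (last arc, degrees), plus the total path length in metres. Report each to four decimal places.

RSL: t = 100.9258°, p = 13.4076 m, q = 158.8258°, L = 21.2506 m

Let ψ = atan2(Δy, Δx) = atan2(6.93, 15.12) = 24.6236° be the start→goal bearing.
Normalize: d = |goal − start| / ρ = 16.632477/1.73 = 9.614149, α = (θ_start − ψ) mod 360° = 81.9764° = 1.430759 rad, β = (θ_goal − ψ) mod 360° = 139.8764° = 2.441304 rad.
Common terms: sin α = 0.990211, cos α = 0.139580, sin β = 0.644438, cos β = -0.764656, cos(α−β) = 0.531399, d² = 92.431855. Work in radians in the unit-radius frame; every candidate has L = ρ·(t + p + q).
LSL: p² = 2 + d² − 2cos(α−β) + 2d(sin α − sin β) = 100.017676; p = √p² = 10.000884; φ = atan2(cos β − cos α, d + sin α − sin β) = -0.090539 rad; t = (φ − α) mod 2π = 4.761887 rad, q = (β − φ) mod 2π = 2.531844 rad → L = 1.73·(4.761887 + 10.000884 + 2.531844) = 1.73·17.294615 = 29.919683 m
RSR: p² = 2 + d² − 2cos(α−β) + 2d(sin β − sin α) = 86.720440; p = √p² = 9.312381; φ = atan2(cos α − cos β, d − sin α + sin β) = 0.097254 rad; t = (α − φ) mod 2π = 1.333505 rad, q = (φ − β) mod 2π = 3.939135 rad → L = 1.73·(1.333505 + 9.312381 + 3.939135) = 1.73·14.585021 = 25.232086 m
LSR: p² = d² − 2 + 2cos(α−β) + 2d(sin α + sin β) = 122.926168; p = √p² = 11.087207; φ = atan2(−cos α − cos β, d + sin α + sin β) − atan2(−2, p) = 0.233980 rad; t = (φ − α) mod 2π = 5.086407 rad, q = (φ − β) mod 2π = 4.075861 rad → L = 1.73·(5.086407 + 11.087207 + 4.075861) = 1.73·20.249475 = 35.031592 m
RSL: p² = d² − 2 + 2cos(α−β) − 2d(sin α + sin β) = 60.063137; p = √p² = 7.750041; φ = atan2(cos α + cos β, d − sin α − sin β) − atan2(2, p) = -0.330729 rad; t = (α − φ) mod 2π = 1.761487 rad, q = (β − φ) mod 2π = 2.772033 rad → L = 1.73·(1.761487 + 7.750041 + 2.772033) = 1.73·12.283561 = 21.250561 m
RLR: c = (6 − d² + 2cos(α−β) + 2d(sin α − sin β))/8 = -9.840055, |c| > 1 → infeasible
LRL: c = (6 − d² + 2cos(α−β) − 2d(sin α − sin β))/8 = -11.502210, |c| > 1 → infeasible
Shortest: RSL with L = 21.250561 m ≈ 21.2506 m
Convert RSL to answer units (arcs ×180/π): t = 1.761487·180/π = 100.9258°, p = ρ·p = 1.73·7.750041 = 13.4076 m, q = 2.772033·180/π = 158.8258°, L = 21.2506 m.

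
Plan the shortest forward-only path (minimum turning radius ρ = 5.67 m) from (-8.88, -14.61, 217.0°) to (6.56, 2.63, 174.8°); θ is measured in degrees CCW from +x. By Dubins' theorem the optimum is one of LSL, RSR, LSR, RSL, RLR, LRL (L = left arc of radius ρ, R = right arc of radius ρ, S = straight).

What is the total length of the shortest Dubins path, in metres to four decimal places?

51.2605 m

Let ψ = atan2(Δy, Δx) = atan2(17.24, 15.44) = 48.1526° be the start→goal bearing.
Normalize: d = |goal − start| / ρ = 23.143275/5.67 = 4.081706, α = (θ_start − ψ) mod 360° = 168.8474° = 2.946942 rad, β = (θ_goal − ψ) mod 360° = 126.6474° = 2.210413 rad.
Common terms: sin α = 0.193423, cos α = -0.981115, sin β = 0.802324, cos β = -0.596888, cos(α−β) = 0.740805, d² = 16.660327. Work in radians in the unit-radius frame; every candidate has L = ρ·(t + p + q).
LSL: p² = 2 + d² − 2cos(α−β) + 2d(sin α − sin β) = 12.208009; p = √p² = 3.493996; φ = atan2(cos β − cos α, d + sin α − sin β) = 0.110191 rad; t = (φ − α) mod 2π = 3.446434 rad, q = (β − φ) mod 2π = 2.100223 rad → L = 5.67·(3.446434 + 3.493996 + 2.100223) = 5.67·9.040652 = 51.260499 m
RSR: p² = 2 + d² − 2cos(α−β) + 2d(sin β − sin α) = 22.149428; p = √p² = 4.706318; φ = atan2(cos α − cos β, d − sin α + sin β) = -0.081732 rad; t = (α − φ) mod 2π = 3.028674 rad, q = (φ − β) mod 2π = 3.991040 rad → L = 5.67·(3.028674 + 4.706318 + 3.991040) = 5.67·11.726032 = 66.486602 m
LSR: p² = d² − 2 + 2cos(α−β) + 2d(sin α + sin β) = 24.270637; p = √p² = 4.926524; φ = atan2(−cos α − cos β, d + sin α + sin β) − atan2(−2, p) = 0.686962 rad; t = (φ − α) mod 2π = 4.023205 rad, q = (φ − β) mod 2π = 4.759734 rad → L = 5.67·(4.023205 + 4.926524 + 4.759734) = 5.67·13.709462 = 77.732649 m
RSL: p² = d² − 2 + 2cos(α−β) − 2d(sin α + sin β) = 8.013236; p = √p² = 2.830766; φ = atan2(cos α + cos β, d − sin α − sin β) − atan2(2, p) = -1.087776 rad; t = (α − φ) mod 2π = 4.034718 rad, q = (β − φ) mod 2π = 3.298190 rad → L = 5.67·(4.034718 + 2.830766 + 3.298190) = 5.67·10.163674 = 57.628031 m
RLR: c = (6 − d² + 2cos(α−β) + 2d(sin α − sin β))/8 = -1.768678, |c| > 1 → infeasible
LRL: c = (6 − d² + 2cos(α−β) − 2d(sin α − sin β))/8 = -0.526001; p = 2π − arccos c = 4.158497 rad; φ = atan2(cos β − cos α, d + sin α − sin β) = 0.110191 rad; t = (φ − α + p/2) mod 2π = 5.525682 rad, q = (β − α − t + p) mod 2π = 4.179471 rad → L = 5.67·(5.525682 + 4.158497 + 4.179471) = 5.67·13.863651 = 78.606900 m
Shortest: LSL with L = 51.260499 m ≈ 51.2605 m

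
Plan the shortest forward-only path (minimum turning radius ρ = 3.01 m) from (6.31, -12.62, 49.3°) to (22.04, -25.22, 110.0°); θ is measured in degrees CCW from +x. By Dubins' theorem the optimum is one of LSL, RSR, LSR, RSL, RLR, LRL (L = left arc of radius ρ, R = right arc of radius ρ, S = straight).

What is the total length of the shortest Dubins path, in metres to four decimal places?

30.3188 m

Let ψ = atan2(Δy, Δx) = atan2(-12.60, 15.73) = -38.6953° be the start→goal bearing.
Normalize: d = |goal − start| / ρ = 20.154228/3.01 = 6.695757, α = (θ_start − ψ) mod 360° = 87.9953° = 1.535808 rad, β = (θ_goal − ψ) mod 360° = 148.6953° = 2.595223 rad.
Common terms: sin α = 0.999388, cos α = 0.034981, sin β = 0.519589, cos β = -0.854416, cos(α−β) = 0.489382, d² = 44.833159. Work in radians in the unit-radius frame; every candidate has L = ρ·(t + p + q).
LSL: p² = 2 + d² − 2cos(α−β) + 2d(sin α − sin β) = 52.279631; p = √p² = 7.230465; φ = atan2(cos β − cos α, d + sin α − sin β) = -0.123319 rad; t = (φ − α) mod 2π = 4.624058 rad, q = (β − φ) mod 2π = 2.718542 rad → L = 3.01·(4.624058 + 7.230465 + 2.718542) = 3.01·14.573066 = 43.864928 m
RSR: p² = 2 + d² − 2cos(α−β) + 2d(sin β − sin α) = 39.429157; p = √p² = 6.279264; φ = atan2(cos α − cos β, d − sin α + sin β) = 0.142118 rad; t = (α − φ) mod 2π = 1.393690 rad, q = (φ − β) mod 2π = 3.830081 rad → L = 3.01·(1.393690 + 6.279264 + 3.830081) = 3.01·11.503034 = 34.624134 m
LSR: p² = d² − 2 + 2cos(α−β) + 2d(sin α + sin β) = 64.153322; p = √p² = 8.009577; φ = atan2(−cos α − cos β, d + sin α + sin β) − atan2(−2, p) = 0.344120 rad; t = (φ − α) mod 2π = 5.091497 rad, q = (φ − β) mod 2π = 4.032083 rad → L = 3.01·(5.091497 + 8.009577 + 4.032083) = 3.01·17.133157 = 51.570802 m
RSL: p² = d² − 2 + 2cos(α−β) − 2d(sin α + sin β) = 23.470525; p = √p² = 4.844639; φ = atan2(cos α + cos β, d − sin α − sin β) − atan2(2, p) = -0.548503 rad; t = (α − φ) mod 2π = 2.084312 rad, q = (β − φ) mod 2π = 3.143726 rad → L = 3.01·(2.084312 + 4.844639 + 3.143726) = 3.01·10.072677 = 30.318758 m
RLR: c = (6 − d² + 2cos(α−β) + 2d(sin α − sin β))/8 = -3.928645, |c| > 1 → infeasible
LRL: c = (6 − d² + 2cos(α−β) − 2d(sin α − sin β))/8 = -5.534954, |c| > 1 → infeasible
Shortest: RSL with L = 30.318758 m ≈ 30.3188 m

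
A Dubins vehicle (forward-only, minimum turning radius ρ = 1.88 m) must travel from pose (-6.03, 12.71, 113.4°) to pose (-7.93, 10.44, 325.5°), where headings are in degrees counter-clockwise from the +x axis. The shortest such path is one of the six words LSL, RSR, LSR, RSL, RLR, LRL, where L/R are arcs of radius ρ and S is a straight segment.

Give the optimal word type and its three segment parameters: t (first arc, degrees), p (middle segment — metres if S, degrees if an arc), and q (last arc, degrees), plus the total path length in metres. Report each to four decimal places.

RLR: t = 8.6589°, p = 238.9799°, q = 18.2210°, L = 8.7234 m

Let ψ = atan2(Δy, Δx) = atan2(-2.27, -1.90) = -129.9295° be the start→goal bearing.
Normalize: d = |goal − start| / ρ = 2.960220/1.88 = 1.574585, α = (θ_start − ψ) mod 360° = 243.3295° = 4.246901 rad, β = (θ_goal − ψ) mod 360° = 95.4295° = 1.665559 rad.
Common terms: sin α = -0.893602, cos α = -0.448859, sin β = 0.995513, cos β = -0.094621, cos(α−β) = -0.847122, d² = 2.479318. Work in radians in the unit-radius frame; every candidate has L = ρ·(t + p + q).
LSL: p² = 2 + d² − 2cos(α−β) + 2d(sin α − sin β) = 0.224415; p = √p² = 0.473724; φ = atan2(cos β − cos α, d + sin α − sin β) = 2.296890 rad; t = (φ − α) mod 2π = 4.333175 rad, q = (β − φ) mod 2π = 5.651854 rad → L = 1.88·(4.333175 + 0.473724 + 5.651854) = 1.88·10.458753 = 19.662456 m
RSR: p² = 2 + d² − 2cos(α−β) + 2d(sin β − sin α) = 12.122708; p = √p² = 3.481768; φ = atan2(cos α − cos β, d − sin α + sin β) = -0.101917 rad; t = (α − φ) mod 2π = 4.348818 rad, q = (φ − β) mod 2π = 4.515709 rad → L = 1.88·(4.348818 + 3.481768 + 4.515709) = 1.88·12.346295 = 23.211035 m
LSR: p² = d² − 2 + 2cos(α−β) + 2d(sin α + sin β) = -0.893991 < 0 → infeasible
RSL: p² = d² − 2 + 2cos(α−β) − 2d(sin α + sin β) = -1.535861 < 0 → infeasible
RLR: c = (6 − d² + 2cos(α−β) + 2d(sin α − sin β))/8 = -0.515339; p = 2π − arccos c = 4.170986 rad; φ = atan2(cos α − cos β, d − sin α + sin β) = -0.101917 rad; t = (α − φ + p/2) mod 2π = 0.151126 rad, q = (α − β − t + p) mod 2π = 0.318017 rad → L = 1.88·(0.151126 + 4.170986 + 0.318017) = 1.88·4.640129 = 8.723443 m
LRL: c = (6 − d² + 2cos(α−β) − 2d(sin α − sin β))/8 = 0.971948; p = 2π − arccos c = 6.045766 rad; φ = atan2(cos β − cos α, d + sin α − sin β) = 2.296890 rad; t = (φ − α + p/2) mod 2π = 1.072872 rad, q = (β − α − t + p) mod 2π = 2.391552 rad → L = 1.88·(1.072872 + 6.045766 + 2.391552) = 1.88·9.510190 = 17.879157 m
Shortest: RLR with L = 8.723443 m ≈ 8.7234 m
Convert RLR to answer units (arcs ×180/π): t = 0.151126·180/π = 8.6589°, p = 4.170986·180/π = 238.9799°, q = 0.318017·180/π = 18.2210°, L = 8.7234 m.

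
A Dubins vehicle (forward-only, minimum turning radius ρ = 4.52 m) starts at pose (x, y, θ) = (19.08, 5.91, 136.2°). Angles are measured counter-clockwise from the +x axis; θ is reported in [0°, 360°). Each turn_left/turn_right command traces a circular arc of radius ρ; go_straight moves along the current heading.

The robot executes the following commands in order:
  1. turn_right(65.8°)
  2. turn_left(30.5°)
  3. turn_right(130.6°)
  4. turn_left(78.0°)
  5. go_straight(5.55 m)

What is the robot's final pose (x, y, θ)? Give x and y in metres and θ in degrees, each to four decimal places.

set_pose: (x, y, θ) = (19.0800, 5.9100, 136.2000°), ρ = 4.52
turn_right(65.8°): centre at ρ to the right, rotate −65.8° → (17.9504, 10.6886, 70.4000°)
turn_left(30.5°): centre at ρ to the left, rotate +30.5° → (18.1307, 13.0595, 100.9000°)
turn_right(130.6°): centre at ρ to the right, rotate −130.6° → (24.8087, 17.8405, -29.7000° ≡ 330.3000°)
turn_left(78.0°): centre at ρ to the left, rotate +78.0° → (30.4229, 18.7598, 408.3000° ≡ 48.3000°)
go_straight(5.55): x += 5.55·cos θ, y += 5.55·sin θ → (34.1150, 22.9037, 48.3000°)

(34.1150, 22.9037, 48.3000°)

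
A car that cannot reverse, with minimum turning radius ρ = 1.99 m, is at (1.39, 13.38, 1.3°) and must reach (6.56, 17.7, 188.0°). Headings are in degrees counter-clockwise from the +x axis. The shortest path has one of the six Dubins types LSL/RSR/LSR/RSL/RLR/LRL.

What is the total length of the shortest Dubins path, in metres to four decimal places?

Let ψ = atan2(Δy, Δx) = atan2(4.32, 5.17) = 39.8818° be the start→goal bearing.
Normalize: d = |goal − start| / ρ = 6.737307/1.99 = 3.385581, α = (θ_start − ψ) mod 360° = 321.4182° = 5.609806 rad, β = (θ_goal − ψ) mod 360° = 148.1182° = 2.585150 rad.
Common terms: sin α = -0.623631, cos α = 0.781719, sin β = 0.528169, cos β = -0.849140, cos(α−β) = -0.993171, d² = 11.462160. Work in radians in the unit-radius frame; every candidate has L = ρ·(t + p + q).
LSL: p² = 2 + d² − 2cos(α−β) + 2d(sin α − sin β) = 7.649479; p = √p² = 2.765769; φ = atan2(cos β − cos α, d + sin α − sin β) = -0.630636 rad; t = (φ − α) mod 2π = 0.042744 rad, q = (β − φ) mod 2π = 3.215786 rad → L = 1.99·(0.042744 + 2.765769 + 3.215786) = 1.99·6.024299 = 11.988355 m
RSR: p² = 2 + d² − 2cos(α−β) + 2d(sin β − sin α) = 23.247524; p = √p² = 4.821569; φ = atan2(cos α − cos β, d − sin α + sin β) = 0.345048 rad; t = (α − φ) mod 2π = 5.264758 rad, q = (φ − β) mod 2π = 4.043083 rad → L = 1.99·(5.264758 + 4.821569 + 4.043083) = 1.99·14.129410 = 28.117525 m
LSR: p² = d² − 2 + 2cos(α−β) + 2d(sin α + sin β) = 6.829425; p = √p² = 2.613317; φ = atan2(−cos α − cos β, d + sin α + sin β) − atan2(−2, p) = 0.673717 rad; t = (φ − α) mod 2π = 1.347097 rad, q = (φ − β) mod 2π = 4.371752 rad → L = 1.99·(1.347097 + 2.613317 + 4.371752) = 1.99·8.332166 = 16.581010 m
RSL: p² = d² − 2 + 2cos(α−β) − 2d(sin α + sin β) = 8.122212; p = √p² = 2.849949; φ = atan2(cos α + cos β, d − sin α − sin β) − atan2(2, p) = -0.631276 rad; t = (α − φ) mod 2π = 6.241082 rad, q = (β − φ) mod 2π = 3.216427 rad → L = 1.99·(6.241082 + 2.849949 + 3.216427) = 1.99·12.307459 = 24.491843 m
RLR: c = (6 − d² + 2cos(α−β) + 2d(sin α − sin β))/8 = -1.905941, |c| > 1 → infeasible
LRL: c = (6 − d² + 2cos(α−β) − 2d(sin α − sin β))/8 = 0.043815; p = 2π − arccos c = 4.756218 rad; φ = atan2(cos β − cos α, d + sin α − sin β) = -0.630636 rad; t = (φ − α + p/2) mod 2π = 2.420853 rad, q = (β − α − t + p) mod 2π = 5.593895 rad → L = 1.99·(2.420853 + 4.756218 + 5.593895) = 1.99·12.770966 = 25.414223 m
Shortest: LSL with L = 11.988355 m ≈ 11.9884 m

11.9884 m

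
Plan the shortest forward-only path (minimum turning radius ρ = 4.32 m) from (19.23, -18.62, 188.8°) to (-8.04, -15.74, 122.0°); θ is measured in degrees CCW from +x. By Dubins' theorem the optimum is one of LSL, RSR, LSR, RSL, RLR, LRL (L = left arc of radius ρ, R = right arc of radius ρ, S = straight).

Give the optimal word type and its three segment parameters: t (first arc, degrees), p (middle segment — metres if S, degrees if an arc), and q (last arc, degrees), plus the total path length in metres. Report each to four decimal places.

Let ψ = atan2(Δy, Δx) = atan2(2.88, -27.27) = 173.9713° be the start→goal bearing.
Normalize: d = |goal − start| / ρ = 27.421657/4.32 = 6.347606, α = (θ_start − ψ) mod 360° = 14.8287° = 0.258809 rad, β = (θ_goal − ψ) mod 360° = 308.0287° = 5.376115 rad.
Common terms: sin α = 0.255930, cos α = 0.966695, sin β = -0.787702, cos β = 0.616056, cos(α−β) = 0.393942, d² = 40.292101. Work in radians in the unit-radius frame; every candidate has L = ρ·(t + p + q).
LSL: p² = 2 + d² − 2cos(α−β) + 2d(sin α − sin β) = 54.753349; p = √p² = 7.399551; φ = atan2(cos β − cos α, d + sin α − sin β) = -0.047404 rad; t = (φ − α) mod 2π = 5.976971 rad, q = (β − φ) mod 2π = 5.423519 rad → L = 4.32·(5.976971 + 7.399551 + 5.423519) = 4.32·18.800041 = 81.216178 m
RSR: p² = 2 + d² − 2cos(α−β) + 2d(sin β − sin α) = 28.255085; p = √p² = 5.315551; φ = atan2(cos α − cos β, d − sin α + sin β) = 0.066013 rad; t = (α − φ) mod 2π = 0.192797 rad, q = (φ − β) mod 2π = 0.973083 rad → L = 4.32·(0.192797 + 5.315551 + 0.973083) = 4.32·6.481431 = 27.999783 m
LSR: p² = d² − 2 + 2cos(α−β) + 2d(sin α + sin β) = 32.329020; p = √p² = 5.685861; φ = atan2(−cos α − cos β, d + sin α + sin β) − atan2(−2, p) = 0.072522 rad; t = (φ − α) mod 2π = 6.096898 rad, q = (φ − β) mod 2π = 0.979593 rad → L = 4.32·(6.096898 + 5.685861 + 0.979593) = 4.32·12.762353 = 55.133364 m
RSL: p² = d² − 2 + 2cos(α−β) − 2d(sin α + sin β) = 45.830949; p = √p² = 6.769856; φ = atan2(cos α + cos β, d − sin α − sin β) − atan2(2, p) = -0.061120 rad; t = (α − φ) mod 2π = 0.319929 rad, q = (β − φ) mod 2π = 5.437235 rad → L = 4.32·(0.319929 + 6.769856 + 5.437235) = 4.32·12.527020 = 54.116725 m
RLR: c = (6 − d² + 2cos(α−β) + 2d(sin α − sin β))/8 = -2.531886, |c| > 1 → infeasible
LRL: c = (6 − d² + 2cos(α−β) − 2d(sin α − sin β))/8 = -5.844169, |c| > 1 → infeasible
Shortest: RSR with L = 27.999783 m ≈ 27.9998 m
Convert RSR to answer units (arcs ×180/π): t = 0.192797·180/π = 11.0464°, p = ρ·p = 4.32·5.315551 = 22.9632 m, q = 0.973083·180/π = 55.7536°, L = 27.9998 m.

RSR: t = 11.0464°, p = 22.9632 m, q = 55.7536°, L = 27.9998 m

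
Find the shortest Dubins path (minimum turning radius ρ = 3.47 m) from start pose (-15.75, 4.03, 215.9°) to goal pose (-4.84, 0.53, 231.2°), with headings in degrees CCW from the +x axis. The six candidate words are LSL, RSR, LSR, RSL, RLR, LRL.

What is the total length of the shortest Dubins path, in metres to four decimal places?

29.9068 m

Let ψ = atan2(Δy, Δx) = atan2(-3.50, 10.91) = -17.7866° be the start→goal bearing.
Normalize: d = |goal − start| / ρ = 11.457666/3.47 = 3.301921, α = (θ_start − ψ) mod 360° = 233.6866° = 4.078600 rad, β = (θ_goal − ψ) mod 360° = 248.9866° = 4.345636 rad.
Common terms: sin α = -0.805790, cos α = -0.592202, sin β = -0.933496, cos β = -0.358587, cos(α−β) = 0.964557, d² = 10.902682. Work in radians in the unit-radius frame; every candidate has L = ρ·(t + p + q).
LSL: p² = 2 + d² − 2cos(α−β) + 2d(sin α − sin β) = 11.816923; p = √p² = 3.437575; φ = atan2(cos β − cos α, d + sin α − sin β) = 0.068012 rad; t = (φ − α) mod 2π = 2.272597 rad, q = (β − φ) mod 2π = 4.277624 rad → L = 3.47·(2.272597 + 3.437575 + 4.277624) = 3.47·9.987796 = 34.657651 m
RSR: p² = 2 + d² − 2cos(α−β) + 2d(sin β − sin α) = 10.130211; p = √p² = 3.182799; φ = atan2(cos α − cos β, d − sin α + sin β) = -0.073465 rad; t = (α − φ) mod 2π = 4.152066 rad, q = (φ − β) mod 2π = 1.864084 rad → L = 3.47·(4.152066 + 3.182799 + 1.864084) = 3.47·9.198949 = 31.920354 m
LSR: p² = d² − 2 + 2cos(α−β) + 2d(sin α + sin β) = -0.654174 < 0 → infeasible
RSL: p² = d² − 2 + 2cos(α−β) − 2d(sin α + sin β) = 22.317767; p = √p² = 4.724168; φ = atan2(cos α + cos β, d − sin α − sin β) − atan2(2, p) = -0.586890 rad; t = (α − φ) mod 2π = 4.665490 rad, q = (β − φ) mod 2π = 4.932526 rad → L = 3.47·(4.665490 + 4.724168 + 4.932526) = 3.47·14.322184 = 49.697980 m
RLR: c = (6 − d² + 2cos(α−β) + 2d(sin α − sin β))/8 = -0.266276; p = 2π − arccos c = 4.442861 rad; φ = atan2(cos α − cos β, d − sin α + sin β) = -0.073465 rad; t = (α − φ + p/2) mod 2π = 0.090311 rad, q = (α − β − t + p) mod 2π = 4.085515 rad → L = 3.47·(0.090311 + 4.442861 + 4.085515) = 3.47·8.618687 = 29.906843 m
LRL: c = (6 − d² + 2cos(α−β) − 2d(sin α − sin β))/8 = -0.477115; p = 2π − arccos c = 4.215020 rad; φ = atan2(cos β − cos α, d + sin α − sin β) = 0.068012 rad; t = (φ − α + p/2) mod 2π = 4.380107 rad, q = (β − α − t + p) mod 2π = 0.101948 rad → L = 3.47·(4.380107 + 4.215020 + 0.101948) = 3.47·8.697074 = 30.178848 m
Shortest: RLR with L = 29.906843 m ≈ 29.9068 m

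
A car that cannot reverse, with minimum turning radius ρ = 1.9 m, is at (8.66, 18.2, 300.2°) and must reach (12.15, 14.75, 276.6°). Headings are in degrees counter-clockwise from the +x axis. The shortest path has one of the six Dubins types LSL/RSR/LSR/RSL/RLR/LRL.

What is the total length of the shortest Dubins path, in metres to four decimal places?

Let ψ = atan2(Δy, Δx) = atan2(-3.45, 3.49) = -44.6698° be the start→goal bearing.
Normalize: d = |goal − start| / ρ = 4.907403/1.9 = 2.582843, α = (θ_start − ψ) mod 360° = 344.8698° = 6.019113 rad, β = (θ_goal − ψ) mod 360° = 321.2698° = 5.607215 rad.
Common terms: sin α = -0.261014, cos α = 0.965335, sin β = -0.625654, cos β = 0.780100, cos(α−β) = 0.916363, d² = 6.671080. Work in radians in the unit-radius frame; every candidate has L = ρ·(t + p + q).
LSL: p² = 2 + d² − 2cos(α−β) + 2d(sin α − sin β) = 8.721973; p = √p² = 2.953299; φ = atan2(cos β − cos α, d + sin α − sin β) = -0.062762 rad; t = (φ − α) mod 2π = 0.201310 rad, q = (β − φ) mod 2π = 5.669978 rad → L = 1.9·(0.201310 + 2.953299 + 5.669978) = 1.9·8.824586 = 16.766714 m
RSR: p² = 2 + d² − 2cos(α−β) + 2d(sin β − sin α) = 4.954736; p = √p² = 2.225924; φ = atan2(cos α − cos β, d − sin α + sin β) = 0.083313 rad; t = (α − φ) mod 2π = 5.935800 rad, q = (φ − β) mod 2π = 0.759283 rad → L = 1.9·(5.935800 + 2.225924 + 0.759283) = 1.9·8.921007 = 16.949913 m
LSR: p² = d² − 2 + 2cos(α−β) + 2d(sin α + sin β) = 1.923555; p = √p² = 1.386923; φ = atan2(−cos α − cos β, d + sin α + sin β) − atan2(−2, p) = 0.164762 rad; t = (φ − α) mod 2π = 0.428834 rad, q = (φ − β) mod 2π = 0.840732 rad → L = 1.9·(0.428834 + 1.386923 + 0.840732) = 1.9·2.656489 = 5.047329 m
RSL: p² = d² − 2 + 2cos(α−β) − 2d(sin α + sin β) = 11.084056; p = √p² = 3.329273; φ = atan2(cos α + cos β, d − sin α − sin β) − atan2(2, p) = -0.074850 rad; t = (α − φ) mod 2π = 6.093963 rad, q = (β − φ) mod 2π = 5.682066 rad → L = 1.9·(6.093963 + 3.329273 + 5.682066) = 1.9·15.105302 = 28.700073 m
RLR: c = (6 − d² + 2cos(α−β) + 2d(sin α − sin β))/8 = 0.380658; p = 2π − arccos c = 5.102897 rad; φ = atan2(cos α − cos β, d − sin α + sin β) = 0.083313 rad; t = (α − φ + p/2) mod 2π = 2.204063 rad, q = (α − β − t + p) mod 2π = 3.310732 rad → L = 1.9·(2.204063 + 5.102897 + 3.310732) = 1.9·10.617691 = 20.173613 m
LRL: c = (6 − d² + 2cos(α−β) − 2d(sin α − sin β))/8 = -0.090247; p = 2π − arccos c = 4.622019 rad; φ = atan2(cos β − cos α, d + sin α − sin β) = -0.062762 rad; t = (φ − α + p/2) mod 2π = 2.512320 rad, q = (β − α − t + p) mod 2π = 1.697802 rad → L = 1.9·(2.512320 + 4.622019 + 1.697802) = 1.9·8.832141 = 16.781068 m
Shortest: LSR with L = 5.047329 m ≈ 5.0473 m

5.0473 m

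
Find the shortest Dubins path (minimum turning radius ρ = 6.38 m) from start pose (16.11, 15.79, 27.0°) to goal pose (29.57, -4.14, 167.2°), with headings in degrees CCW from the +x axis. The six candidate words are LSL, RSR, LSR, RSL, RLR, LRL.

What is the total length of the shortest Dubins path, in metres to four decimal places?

Let ψ = atan2(Δy, Δx) = atan2(-19.93, 13.46) = -55.9663° be the start→goal bearing.
Normalize: d = |goal − start| / ρ = 24.049459/6.38 = 3.769508, α = (θ_start − ψ) mod 360° = 82.9663° = 1.448036 rad, β = (θ_goal − ψ) mod 360° = 223.1663° = 3.894987 rad.
Common terms: sin α = 0.992474, cos α = 0.122453, sin β = -0.684119, cos β = -0.729371, cos(α−β) = -0.768284, d² = 14.209189. Work in radians in the unit-radius frame; every candidate has L = ρ·(t + p + q).
LSL: p² = 2 + d² − 2cos(α−β) + 2d(sin α − sin β) = 30.385617; p = √p² = 5.512315; φ = atan2(cos β − cos α, d + sin α − sin β) = -0.155153 rad; t = (φ − α) mod 2π = 4.679997 rad, q = (β − φ) mod 2π = 4.050140 rad → L = 6.38·(4.679997 + 5.512315 + 4.050140) = 6.38·14.242452 = 90.866843 m
RSR: p² = 2 + d² − 2cos(α−β) + 2d(sin β − sin α) = 5.105895; p = √p² = 2.259623; φ = atan2(cos α − cos β, d − sin α + sin β) = 0.386529 rad; t = (α − φ) mod 2π = 1.061507 rad, q = (φ − β) mod 2π = 2.774727 rad → L = 6.38·(1.061507 + 2.259623 + 2.774727) = 6.38·6.095856 = 38.891564 m
LSR: p² = d² − 2 + 2cos(α−β) + 2d(sin α + sin β) = 12.997320; p = √p² = 3.605180; φ = atan2(−cos α − cos β, d + sin α + sin β) − atan2(−2, p) = 0.654236 rad; t = (φ − α) mod 2π = 5.489386 rad, q = (φ − β) mod 2π = 3.042434 rad → L = 6.38·(5.489386 + 3.605180 + 3.042434) = 6.38·12.137000 = 77.434058 m
RSL: p² = d² − 2 + 2cos(α−β) − 2d(sin α + sin β) = 8.347923; p = √p² = 2.889277; φ = atan2(cos α + cos β, d − sin α − sin β) − atan2(2, p) = -0.779068 rad; t = (α − φ) mod 2π = 2.227104 rad, q = (β − φ) mod 2π = 4.674056 rad → L = 6.38·(2.227104 + 2.889277 + 4.674056) = 6.38·9.790437 = 62.462989 m
RLR: c = (6 − d² + 2cos(α−β) + 2d(sin α − sin β))/8 = 0.361763; p = 2π − arccos c = 5.082547 rad; φ = atan2(cos α − cos β, d − sin α + sin β) = 0.386529 rad; t = (α − φ + p/2) mod 2π = 3.602780 rad, q = (α − β − t + p) mod 2π = 5.316001 rad → L = 6.38·(3.602780 + 5.082547 + 5.316001) = 6.38·14.001329 = 89.328476 m
LRL: c = (6 − d² + 2cos(α−β) − 2d(sin α − sin β))/8 = -2.798202, |c| > 1 → infeasible
Shortest: RSR with L = 38.891564 m ≈ 38.8916 m

38.8916 m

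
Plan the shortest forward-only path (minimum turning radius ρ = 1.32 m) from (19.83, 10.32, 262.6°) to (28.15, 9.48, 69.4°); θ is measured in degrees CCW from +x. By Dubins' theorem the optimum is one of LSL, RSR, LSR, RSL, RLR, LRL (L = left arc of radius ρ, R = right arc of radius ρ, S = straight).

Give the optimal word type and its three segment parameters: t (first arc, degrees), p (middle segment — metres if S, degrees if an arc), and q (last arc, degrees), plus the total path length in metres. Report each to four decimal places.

LSL: t = 95.3616°, p = 5.7791 m, q = 71.4384°, L = 9.6218 m

Let ψ = atan2(Δy, Δx) = atan2(-0.84, 8.32) = -5.7651° be the start→goal bearing.
Normalize: d = |goal − start| / ρ = 8.362296/1.32 = 6.335073, α = (θ_start − ψ) mod 360° = 268.3651° = 4.683855 rad, β = (θ_goal − ψ) mod 360° = 75.1651° = 1.311879 rad.
Common terms: sin α = -0.999593, cos α = -0.028530, sin β = 0.966668, cos β = 0.256034, cos(α−β) = -0.973579, d² = 40.133150. Work in radians in the unit-radius frame; every candidate has L = ρ·(t + p + q).
LSL: p² = 2 + d² − 2cos(α−β) + 2d(sin α − sin β) = 19.167497; p = √p² = 4.378070; φ = atan2(cos β − cos α, d + sin α − sin β) = 0.065043 rad; t = (φ − α) mod 2π = 1.664374 rad, q = (β − φ) mod 2π = 1.246836 rad → L = 1.32·(1.664374 + 4.378070 + 1.246836) = 1.32·7.289279 = 9.621849 m
RSR: p² = 2 + d² − 2cos(α−β) + 2d(sin β − sin α) = 68.993118; p = √p² = 8.306210; φ = atan2(cos α − cos β, d − sin α + sin β) = -0.034266 rad; t = (α − φ) mod 2π = 4.718121 rad, q = (φ − β) mod 2π = 4.937040 rad → L = 1.32·(4.718121 + 8.306210 + 4.937040) = 1.32·17.961371 = 23.709010 m
LSR: p² = d² − 2 + 2cos(α−β) + 2d(sin α + sin β) = 35.768825; p = √p² = 5.980704; φ = atan2(−cos α − cos β, d + sin α + sin β) − atan2(−2, p) = 0.286634 rad; t = (φ − α) mod 2π = 1.885964 rad, q = (φ − β) mod 2π = 5.257941 rad → L = 1.32·(1.885964 + 5.980704 + 5.257941) = 1.32·13.124609 = 17.324484 m
RSL: p² = d² − 2 + 2cos(α−β) − 2d(sin α + sin β) = 36.603159; p = √p² = 6.050054; φ = atan2(cos α + cos β, d − sin α − sin β) − atan2(2, p) = -0.283556 rad; t = (α − φ) mod 2π = 4.967411 rad, q = (β − φ) mod 2π = 1.595435 rad → L = 1.32·(4.967411 + 6.050054 + 1.595435) = 1.32·12.612900 = 16.649028 m
RLR: c = (6 − d² + 2cos(α−β) + 2d(sin α − sin β))/8 = -7.624140, |c| > 1 → infeasible
LRL: c = (6 − d² + 2cos(α−β) − 2d(sin α − sin β))/8 = -1.395937, |c| > 1 → infeasible
Shortest: LSL with L = 9.621849 m ≈ 9.6218 m
Convert LSL to answer units (arcs ×180/π): t = 1.664374·180/π = 95.3616°, p = ρ·p = 1.32·4.378070 = 5.7791 m, q = 1.246836·180/π = 71.4384°, L = 9.6218 m.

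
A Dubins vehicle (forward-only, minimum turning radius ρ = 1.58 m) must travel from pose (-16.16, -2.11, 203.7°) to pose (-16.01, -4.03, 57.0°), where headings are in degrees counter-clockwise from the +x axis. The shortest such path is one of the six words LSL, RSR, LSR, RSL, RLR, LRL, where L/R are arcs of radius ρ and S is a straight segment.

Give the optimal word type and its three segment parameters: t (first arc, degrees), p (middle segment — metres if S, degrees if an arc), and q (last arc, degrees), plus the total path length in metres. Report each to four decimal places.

Let ψ = atan2(Δy, Δx) = atan2(-1.92, 0.15) = -85.5328° be the start→goal bearing.
Normalize: d = |goal − start| / ρ = 1.925850/1.58 = 1.218893, α = (θ_start − ψ) mod 360° = 289.2328° = 5.048065 rad, β = (θ_goal − ψ) mod 360° = 142.5328° = 2.487667 rad.
Common terms: sin α = -0.944188, cos α = 0.329408, sin β = 0.608307, cos β = -0.793702, cos(α−β) = -0.835807, d² = 1.485699. Work in radians in the unit-radius frame; every candidate has L = ρ·(t + p + q).
LSL: p² = 2 + d² − 2cos(α−β) + 2d(sin α − sin β) = 1.372666; p = √p² = 1.171608; φ = atan2(cos β − cos α, d + sin α − sin β) = -1.859530 rad; t = (φ − α) mod 2π = 5.658776 rad, q = (β − φ) mod 2π = 4.347197 rad → L = 1.58·(5.658776 + 1.171608 + 4.347197) = 1.58·11.177581 = 17.660578 m
RSR: p² = 2 + d² − 2cos(α−β) + 2d(sin β − sin α) = 8.941962; p = √p² = 2.990311; φ = atan2(cos α − cos β, d − sin α + sin β) = 0.385026 rad; t = (α − φ) mod 2π = 4.663040 rad, q = (φ − β) mod 2π = 4.180544 rad → L = 1.58·(4.663040 + 2.990311 + 4.180544) = 1.58·11.833895 = 18.697554 m
LSR: p² = d² − 2 + 2cos(α−β) + 2d(sin α + sin β) = -3.004721 < 0 → infeasible
RSL: p² = d² − 2 + 2cos(α−β) − 2d(sin α + sin β) = -1.367109 < 0 → infeasible
RLR: c = (6 − d² + 2cos(α−β) + 2d(sin α − sin β))/8 = -0.117745; p = 2π − arccos c = 4.594370 rad; φ = atan2(cos α − cos β, d − sin α + sin β) = 0.385026 rad; t = (α − φ + p/2) mod 2π = 0.677039 rad, q = (α − β − t + p) mod 2π = 0.194543 rad → L = 1.58·(0.677039 + 4.594370 + 0.194543) = 1.58·5.465953 = 8.636205 m
LRL: c = (6 − d² + 2cos(α−β) − 2d(sin α − sin β))/8 = 0.828417; p = 2π − arccos c = 5.688664 rad; φ = atan2(cos β − cos α, d + sin α − sin β) = -1.859530 rad; t = (φ − α + p/2) mod 2π = 2.219922 rad, q = (β − α − t + p) mod 2π = 0.908344 rad → L = 1.58·(2.219922 + 5.688664 + 0.908344) = 1.58·8.816930 = 13.930749 m
Shortest: RLR with L = 8.636205 m ≈ 8.6362 m
Convert RLR to answer units (arcs ×180/π): t = 0.677039·180/π = 38.7915°, p = 4.594370·180/π = 263.2380°, q = 0.194543·180/π = 11.1465°, L = 8.6362 m.

RLR: t = 38.7915°, p = 263.2380°, q = 11.1465°, L = 8.6362 m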